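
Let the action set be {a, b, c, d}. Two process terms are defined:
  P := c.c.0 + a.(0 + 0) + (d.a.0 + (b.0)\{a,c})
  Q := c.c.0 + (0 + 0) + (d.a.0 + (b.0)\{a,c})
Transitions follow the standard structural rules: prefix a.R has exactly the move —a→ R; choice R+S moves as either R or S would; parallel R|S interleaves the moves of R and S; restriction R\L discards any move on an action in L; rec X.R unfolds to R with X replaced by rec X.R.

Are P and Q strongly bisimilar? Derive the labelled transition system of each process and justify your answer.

not bisimilar

Reachable graph of P (6 states):
  m0 = c.c.0 + a.(0 + 0) + (d.a.0 + (b.0)\{a,c}) :: =a=> m1, =b=> m2, =c=> m3, =d=> m4
  m1 = 0 + 0 :: deadlocked
  m2 = 0\{a,c} :: deadlocked
  m3 = c.0 :: =c=> m5
  m4 = a.0 :: =a=> m5
  m5 = 0 :: deadlocked
Reachable graph of Q (5 states):
  n0 = c.c.0 + (0 + 0) + (d.a.0 + (b.0)\{a,c}) :: =b=> n1, =c=> n2, =d=> n3
  n1 = 0\{a,c} :: deadlocked
  n2 = c.0 :: =c=> n4
  n3 = a.0 :: =a=> n4
  n4 = 0 :: deadlocked
Coarsest stable partition (strong bisimilarity classes):
  B0 = {m0}
  B1 = {m1, m2, m5, n1, n4}
  B2 = {m3, n2}
  B3 = {m4, n3}
  B4 = {n0}
m0 ∈ B0, n0 ∈ B4 → different blocks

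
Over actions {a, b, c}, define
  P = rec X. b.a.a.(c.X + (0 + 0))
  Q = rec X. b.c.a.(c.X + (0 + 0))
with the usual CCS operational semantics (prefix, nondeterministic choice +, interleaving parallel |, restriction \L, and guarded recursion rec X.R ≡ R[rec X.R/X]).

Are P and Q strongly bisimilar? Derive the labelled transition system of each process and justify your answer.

not bisimilar

P's transition system — 4 states:
  p0 = rec X. b.a.a.(c.X + (0 + 0)) ⊢ --b--▸ p1
  p1 = a.a.(c.(rec X. b.a.a.(c.X + (0 + 0))) + (0 + 0)) ⊢ --a--▸ p2
  p2 = a.(c.(rec X. b.a.a.(c.X + (0 + 0))) + (0 + 0)) ⊢ --a--▸ p3
  p3 = c.(rec X. b.a.a.(c.X + (0 + 0))) + (0 + 0) ⊢ --c--▸ p0
Q's transition system — 4 states:
  q0 = rec X. b.c.a.(c.X + (0 + 0)) ⊢ --b--▸ q1
  q1 = c.a.(c.(rec X. b.c.a.(c.X + (0 + 0))) + (0 + 0)) ⊢ --c--▸ q2
  q2 = a.(c.(rec X. b.c.a.(c.X + (0 + 0))) + (0 + 0)) ⊢ --a--▸ q3
  q3 = c.(rec X. b.c.a.(c.X + (0 + 0))) + (0 + 0) ⊢ --c--▸ q0
Coarsest stable partition (strong bisimilarity classes):
  B0 = {p0}
  B1 = {p1}
  B2 = {p2}
  B3 = {p3}
  B4 = {q0}
  B5 = {q1}
  B6 = {q2}
  B7 = {q3}
p0 ∈ B0, q0 ∈ B4 → different blocks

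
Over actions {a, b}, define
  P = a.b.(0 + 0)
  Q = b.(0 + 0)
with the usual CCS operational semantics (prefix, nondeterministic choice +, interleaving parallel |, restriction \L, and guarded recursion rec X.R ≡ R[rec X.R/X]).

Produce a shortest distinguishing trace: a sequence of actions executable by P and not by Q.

a

P's transition system — 3 states:
  m0 = a.b.(0 + 0) | ··a··> m1
  m1 = b.(0 + 0) | ··b··> m2
  m2 = 0 + 0 | (no moves)
Q's transition system — 2 states:
  n0 = b.(0 + 0) | ··b··> n1
  n1 = 0 + 0 | (no moves)
Trace ⟨a⟩ through P, begin at {m0}:
  [1] a ⇒ {m1}
  ✓ P
Trace ⟨a⟩ through Q, begin at {n0}:
  [1] a ⇒ no successor for Q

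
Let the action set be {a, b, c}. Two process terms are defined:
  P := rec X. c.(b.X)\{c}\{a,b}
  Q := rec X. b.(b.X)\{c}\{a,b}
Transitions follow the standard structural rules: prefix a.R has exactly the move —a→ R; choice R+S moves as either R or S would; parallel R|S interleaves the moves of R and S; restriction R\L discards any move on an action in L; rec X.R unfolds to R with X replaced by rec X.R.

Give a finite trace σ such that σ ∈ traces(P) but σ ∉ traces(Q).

c

LTS(P): 2 reachable states
  m0 = rec X. c.(b.X)\{c}\{a,b} ⊢ ··c··> m1
  m1 = (b.(rec X. c.(b.X)\{c}\{a,b}))\{c}\{a,b} ⊢ deadlocked
LTS(Q): 2 reachable states
  n0 = rec X. b.(b.X)\{c}\{a,b} ⊢ ··b··> n1
  n1 = (b.(rec X. b.(b.X)\{c}\{a,b}))\{c}\{a,b} ⊢ deadlocked
Run σ = ⟨c⟩ on P: start {m0}
  [1] c ⇒ {m1}
  — P admits the full trace.
Run σ = ⟨c⟩ on Q: start {n0}
  [1] c ⇒ ∅  — Q cannot continue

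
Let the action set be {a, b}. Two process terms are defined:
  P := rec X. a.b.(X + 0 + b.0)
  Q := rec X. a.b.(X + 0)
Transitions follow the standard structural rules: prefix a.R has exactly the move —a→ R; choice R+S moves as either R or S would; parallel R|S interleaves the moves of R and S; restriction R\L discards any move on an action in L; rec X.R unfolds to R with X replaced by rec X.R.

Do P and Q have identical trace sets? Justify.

P's transition system — 4 states:
  m0 = rec X. a.b.(X + 0 + b.0) has moves --a--▸ m1
  m1 = b.((rec X. a.b.(X + 0 + b.0)) + 0 + b.0) has moves --b--▸ m2
  m2 = (rec X. a.b.(X + 0 + b.0)) + 0 + b.0 has moves --a--▸ m1, --b--▸ m3
  m3 = 0 has moves stopped
Q's transition system — 3 states:
  n0 = rec X. a.b.(X + 0) has moves --a--▸ n1
  n1 = b.((rec X. a.b.(X + 0)) + 0) has moves --b--▸ n2
  n2 = (rec X. a.b.(X + 0)) + 0 has moves --a--▸ n1
Run σ = ⟨abb⟩ on P: start {m0}
  [1] a ⇒ {m1}
  [2] b ⇒ {m2}
  [3] b ⇒ {m3}
  P completes σ.
Run σ = ⟨abb⟩ on Q: start {n0}
  [1] a ⇒ {n1}
  [2] b ⇒ {n2}
  [3] b ⇒ no successor for Q

trace-distinct — witness ⟨abb⟩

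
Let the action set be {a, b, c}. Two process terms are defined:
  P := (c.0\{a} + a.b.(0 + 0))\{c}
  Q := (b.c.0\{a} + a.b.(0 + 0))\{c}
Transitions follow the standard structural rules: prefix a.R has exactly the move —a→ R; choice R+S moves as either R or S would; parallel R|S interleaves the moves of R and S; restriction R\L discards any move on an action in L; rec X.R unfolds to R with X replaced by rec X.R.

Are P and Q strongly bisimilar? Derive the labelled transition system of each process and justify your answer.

P ≁ Q

P's transition system — 3 states:
  m0 = (c.0\{a} + a.b.(0 + 0))\{c} has moves -a-> m1
  m1 = (b.(0 + 0))\{c} has moves -b-> m2
  m2 = (0 + 0)\{c} has moves ∅
Q's transition system — 4 states:
  n0 = (b.c.0\{a} + a.b.(0 + 0))\{c} has moves -a-> n1, -b-> n2
  n1 = (b.(0 + 0))\{c} has moves -b-> n3
  n2 = (c.0\{a})\{c} has moves ∅
  n3 = (0 + 0)\{c} has moves ∅
Coarsest stable partition (strong bisimilarity classes):
  B0 = {m0}
  B1 = {m1, n1}
  B2 = {m2, n2, n3}
  B3 = {n0}
m0 ∈ B0, n0 ∈ B3 → different blocks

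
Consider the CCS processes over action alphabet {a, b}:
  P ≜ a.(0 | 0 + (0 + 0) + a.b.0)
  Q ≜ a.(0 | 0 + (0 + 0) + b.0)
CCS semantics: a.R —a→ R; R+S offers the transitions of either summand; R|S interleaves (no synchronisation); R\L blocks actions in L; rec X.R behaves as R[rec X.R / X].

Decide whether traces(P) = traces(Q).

LTS(P): 4 reachable states
  m0 = a.(0 | 0 + (0 + 0) + a.b.0) | ··a··> m1
  m1 = 0 | 0 + (0 + 0) + a.b.0 | ··a··> m2
  m2 = b.0 | ··b··> m3
  m3 = 0 | stopped
LTS(Q): 3 reachable states
  n0 = a.(0 | 0 + (0 + 0) + b.0) | ··a··> n1
  n1 = 0 | 0 + (0 + 0) + b.0 | ··b··> n2
  n2 = 0 | stopped
Executing aa from P (initial set {m0}):
  step 1 (a): {m1}
  step 2 (a): {m2}
  — P admits the full trace.
Executing aa from Q (initial set {n0}):
  step 1 (a): {n1}
  step 2 (a): ∅ (Q stuck)

trace-distinct — witness ⟨aa⟩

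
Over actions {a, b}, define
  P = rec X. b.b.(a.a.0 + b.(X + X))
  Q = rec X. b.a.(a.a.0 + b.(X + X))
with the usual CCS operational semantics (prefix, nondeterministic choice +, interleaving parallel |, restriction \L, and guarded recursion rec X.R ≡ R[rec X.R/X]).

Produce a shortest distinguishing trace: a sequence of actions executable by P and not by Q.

Reachable graph of P (6 states):
  u0 = rec X. b.b.(a.a.0 + b.(X + X)) has moves =b=> u1
  u1 = b.(a.a.0 + b.((rec X. b.b.(a.a.0 + b.(X + X))) + (rec X. b.b.(a.a.0 + b.(X + X))))) has moves =b=> u2
  u2 = a.a.0 + b.((rec X. b.b.(a.a.0 + b.(X + X))) + (rec X. b.b.(a.a.0 + b.(X + X)))) has moves =a=> u3, =b=> u4
  u3 = a.0 has moves =a=> u5
  u4 = (rec X. b.b.(a.a.0 + b.(X + X))) + (rec X. b.b.(a.a.0 + b.(X + X))) has moves =b=> u1
  u5 = 0 has moves deadlocked
Reachable graph of Q (6 states):
  v0 = rec X. b.a.(a.a.0 + b.(X + X)) has moves =b=> v1
  v1 = a.(a.a.0 + b.((rec X. b.a.(a.a.0 + b.(X + X))) + (rec X. b.a.(a.a.0 + b.(X + X))))) has moves =a=> v2
  v2 = a.a.0 + b.((rec X. b.a.(a.a.0 + b.(X + X))) + (rec X. b.a.(a.a.0 + b.(X + X)))) has moves =a=> v3, =b=> v4
  v3 = a.0 has moves =a=> v5
  v4 = (rec X. b.a.(a.a.0 + b.(X + X))) + (rec X. b.a.(a.a.0 + b.(X + X))) has moves =b=> v1
  v5 = 0 has moves deadlocked
Trace ⟨bb⟩ through P, begin at {u0}:
  step 1 (b): {u1}
  step 2 (b): {u2}
  ✓ P
Trace ⟨bb⟩ through Q, begin at {v0}:
  step 1 (b): {v1}
  step 2 (b): no successor for Q

bb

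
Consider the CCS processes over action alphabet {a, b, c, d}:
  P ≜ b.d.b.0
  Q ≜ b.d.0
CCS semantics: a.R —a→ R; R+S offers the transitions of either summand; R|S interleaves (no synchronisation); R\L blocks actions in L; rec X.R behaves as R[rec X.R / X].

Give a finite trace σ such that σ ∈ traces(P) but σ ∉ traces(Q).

bdb

Reachable graph of P (4 states):
  s0 = b.d.b.0 has moves —b→ s1
  s1 = d.b.0 has moves —d→ s2
  s2 = b.0 has moves —b→ s3
  s3 = 0 has moves stopped
Reachable graph of Q (3 states):
  t0 = b.d.0 has moves —b→ t1
  t1 = d.0 has moves —d→ t2
  t2 = 0 has moves stopped
Executing bdb from P (initial set {s0}):
  [1] b ⇒ {s1}
  [2] d ⇒ {s2}
  [3] b ⇒ {s3}
  ✓ P
Executing bdb from Q (initial set {t0}):
  [1] b ⇒ {t1}
  [2] d ⇒ {t2}
  [3] b ⇒ ∅  — Q cannot continue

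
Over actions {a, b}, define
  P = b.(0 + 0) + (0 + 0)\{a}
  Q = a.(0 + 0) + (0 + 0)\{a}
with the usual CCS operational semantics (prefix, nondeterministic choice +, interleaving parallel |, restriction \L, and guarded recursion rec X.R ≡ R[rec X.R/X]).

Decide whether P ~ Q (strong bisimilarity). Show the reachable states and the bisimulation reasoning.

Reachable graph of P (2 states):
  u0 = b.(0 + 0) + (0 + 0)\{a} | -b-> u1
  u1 = 0 + 0 | stopped
Reachable graph of Q (2 states):
  v0 = a.(0 + 0) + (0 + 0)\{a} | -a-> v1
  v1 = 0 + 0 | stopped
Partition-refinement fixed point:
  B0 = {u0}
  B1 = {u1, v1}
  B2 = {v0}
u0 ∈ B0, v0 ∈ B2 → different blocks

NO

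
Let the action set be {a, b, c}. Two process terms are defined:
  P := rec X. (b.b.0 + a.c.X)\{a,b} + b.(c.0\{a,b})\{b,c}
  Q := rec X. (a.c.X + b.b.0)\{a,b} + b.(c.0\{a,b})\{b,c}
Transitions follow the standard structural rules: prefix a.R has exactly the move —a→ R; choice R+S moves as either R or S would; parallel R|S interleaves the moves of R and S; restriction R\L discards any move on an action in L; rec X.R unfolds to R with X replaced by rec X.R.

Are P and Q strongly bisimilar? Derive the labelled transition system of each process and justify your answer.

P's transition system — 2 states:
  p0 = rec X. (b.b.0 + a.c.X)\{a,b} + b.(c.0\{a,b})\{b,c} ⊢ ··b··> p1
  p1 = (c.0\{a,b})\{b,c} ⊢ stopped
Q's transition system — 2 states:
  q0 = rec X. (a.c.X + b.b.0)\{a,b} + b.(c.0\{a,b})\{b,c} ⊢ ··b··> q1
  q1 = (c.0\{a,b})\{b,c} ⊢ stopped
Partition-refinement fixed point:
  B0 = {p0, q0}
  B1 = {p1, q1}
p0 ∈ B0, q0 ∈ B0 → same block

P ~ Q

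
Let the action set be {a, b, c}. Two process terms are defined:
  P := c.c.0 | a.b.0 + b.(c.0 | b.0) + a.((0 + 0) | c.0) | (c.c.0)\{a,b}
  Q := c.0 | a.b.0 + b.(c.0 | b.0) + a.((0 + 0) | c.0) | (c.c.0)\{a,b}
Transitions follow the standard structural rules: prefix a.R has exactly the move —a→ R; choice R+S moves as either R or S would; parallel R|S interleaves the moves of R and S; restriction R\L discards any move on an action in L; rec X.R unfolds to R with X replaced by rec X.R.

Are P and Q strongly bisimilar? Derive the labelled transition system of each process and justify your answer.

P's transition system — 17 states:
  s0 = c.c.0 | a.b.0 + b.(c.0 | b.0) + a.((0 + 0) | c.0) | (c.c.0)\{a,b} → =a=> s1, =a=> s2, =b=> s3, =c=> s4, =c=> s5
  s1 = (0 + 0) | c.0 | (c.c.0)\{a,b} → =c=> s6, =c=> s7
  s2 = c.c.0 | b.0 → =b=> s8, =c=> s3
  s3 = c.0 | b.0 → =b=> s9, =c=> s10
  s4 = a.((0 + 0) | c.0) | (c.0)\{a,b} → =a=> s7, =c=> s11
  s5 = c.0 | a.b.0 → =a=> s3, =c=> s12
  s6 = (0 + 0) | 0 | (c.c.0)\{a,b} → =c=> s13
  s7 = (0 + 0) | c.0 | (c.0)\{a,b} → =c=> s13, =c=> s14
  s8 = c.c.0 | 0 → =c=> s9
  s9 = c.0 | 0 → =c=> s15
  s10 = 0 | b.0 → =b=> s15
  s11 = a.((0 + 0) | c.0) | 0\{a,b} → =a=> s14
  s12 = 0 | a.b.0 → =a=> s10
  s13 = (0 + 0) | 0 | (c.0)\{a,b} → =c=> s16
  s14 = (0 + 0) | c.0 | 0\{a,b} → =c=> s16
  s15 = 0 | 0 → ∅
  s16 = (0 + 0) | 0 | 0\{a,b} → ∅
Q's transition system — 14 states:
  t0 = c.0 | a.b.0 + b.(c.0 | b.0) + a.((0 + 0) | c.0) | (c.c.0)\{a,b} → =a=> t1, =a=> t2, =b=> t2, =c=> t3, =c=> t4
  t1 = (0 + 0) | c.0 | (c.c.0)\{a,b} → =c=> t5, =c=> t6
  t2 = c.0 | b.0 → =b=> t7, =c=> t8
  t3 = 0 | a.b.0 → =a=> t8
  t4 = a.((0 + 0) | c.0) | (c.0)\{a,b} → =a=> t6, =c=> t9
  t5 = (0 + 0) | 0 | (c.c.0)\{a,b} → =c=> t10
  t6 = (0 + 0) | c.0 | (c.0)\{a,b} → =c=> t10, =c=> t11
  t7 = c.0 | 0 → =c=> t12
  t8 = 0 | b.0 → =b=> t12
  t9 = a.((0 + 0) | c.0) | 0\{a,b} → =a=> t11
  t10 = (0 + 0) | 0 | (c.0)\{a,b} → =c=> t13
  t11 = (0 + 0) | c.0 | 0\{a,b} → =c=> t13
  t12 = 0 | 0 → ∅
  t13 = (0 + 0) | 0 | 0\{a,b} → ∅
Partition-refinement fixed point:
  B0 = {s0}
  B1 = {s2}
  B2 = {s3, t2}
  B3 = {s10, t8}
  B4 = {s15, s16, t12, t13}
  B5 = {s13, s14, s9, t10, t11, t7}
  B6 = {s6, s7, s8, t5, t6}
  B7 = {s4, t4}
  B8 = {s11, t9}
  B9 = {s1, t1}
  B10 = {s5}
  B11 = {s12, t3}
  B12 = {t0}
s0 ∈ B0, t0 ∈ B12 → different blocks

not bisimilar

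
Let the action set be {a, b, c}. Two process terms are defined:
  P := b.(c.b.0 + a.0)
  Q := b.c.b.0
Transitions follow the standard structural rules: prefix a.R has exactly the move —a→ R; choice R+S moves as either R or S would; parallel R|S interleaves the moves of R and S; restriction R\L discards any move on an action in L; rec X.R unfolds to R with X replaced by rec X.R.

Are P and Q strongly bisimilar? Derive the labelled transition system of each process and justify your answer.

not bisimilar

Reachable graph of P (4 states):
  m0 = b.(c.b.0 + a.0) → =b=> m1
  m1 = c.b.0 + a.0 → =a=> m2, =c=> m3
  m2 = 0 → ∅
  m3 = b.0 → =b=> m2
Reachable graph of Q (4 states):
  n0 = b.c.b.0 → =b=> n1
  n1 = c.b.0 → =c=> n2
  n2 = b.0 → =b=> n3
  n3 = 0 → ∅
Coarsest stable partition (strong bisimilarity classes):
  B0 = {m0}
  B1 = {m1}
  B2 = {m2, n3}
  B3 = {m3, n2}
  B4 = {n0}
  B5 = {n1}
m0 ∈ B0, n0 ∈ B4 → different blocks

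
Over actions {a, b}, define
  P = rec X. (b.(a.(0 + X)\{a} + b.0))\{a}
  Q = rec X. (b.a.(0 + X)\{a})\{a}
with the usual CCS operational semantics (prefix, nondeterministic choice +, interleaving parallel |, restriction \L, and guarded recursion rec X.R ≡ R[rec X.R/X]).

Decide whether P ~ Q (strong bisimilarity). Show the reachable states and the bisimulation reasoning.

LTS(P): 3 reachable states
  m0 = rec X. (b.(a.(0 + X)\{a} + b.0))\{a} has moves =b=> m1
  m1 = (a.(0 + (rec X. (b.(a.(0 + X)\{a} + b.0))\{a}))\{a} + b.0)\{a} has moves =b=> m2
  m2 = 0\{a} has moves ∅
LTS(Q): 2 reachable states
  n0 = rec X. (b.a.(0 + X)\{a})\{a} has moves =b=> n1
  n1 = (a.(0 + (rec X. (b.a.(0 + X)\{a})\{a}))\{a})\{a} has moves ∅
Bisimilarity quotient blocks:
  B0 = {m0}
  B1 = {m1, n0}
  B2 = {m2, n1}
m0 ∈ B0, n0 ∈ B1 → different blocks

NO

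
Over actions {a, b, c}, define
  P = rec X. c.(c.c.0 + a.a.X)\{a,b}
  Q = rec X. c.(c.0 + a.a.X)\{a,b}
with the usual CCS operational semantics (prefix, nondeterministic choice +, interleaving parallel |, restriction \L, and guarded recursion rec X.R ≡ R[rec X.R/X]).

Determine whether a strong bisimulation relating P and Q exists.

NO

P's transition system — 4 states:
  u0 = rec X. c.(c.c.0 + a.a.X)\{a,b} has moves --c--▸ u1
  u1 = (c.c.0 + a.a.(rec X. c.(c.c.0 + a.a.X)\{a,b}))\{a,b} has moves --c--▸ u2
  u2 = (c.0)\{a,b} has moves --c--▸ u3
  u3 = 0\{a,b} has moves ·
Q's transition system — 3 states:
  v0 = rec X. c.(c.0 + a.a.X)\{a,b} has moves --c--▸ v1
  v1 = (c.0 + a.a.(rec X. c.(c.0 + a.a.X)\{a,b}))\{a,b} has moves --c--▸ v2
  v2 = 0\{a,b} has moves ·
Bisimilarity quotient blocks:
  B0 = {u0}
  B1 = {u1, v0}
  B2 = {u2, v1}
  B3 = {u3, v2}
u0 ∈ B0, v0 ∈ B1 → different blocks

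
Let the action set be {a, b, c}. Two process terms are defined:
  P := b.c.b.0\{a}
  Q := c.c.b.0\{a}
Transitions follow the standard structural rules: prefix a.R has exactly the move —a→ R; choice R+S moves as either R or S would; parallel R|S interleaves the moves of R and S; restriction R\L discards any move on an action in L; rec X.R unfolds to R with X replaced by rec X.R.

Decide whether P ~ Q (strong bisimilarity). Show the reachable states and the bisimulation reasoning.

not bisimilar

P's transition system — 4 states:
  u0 = b.c.b.0\{a} | ··b··> u1
  u1 = c.b.0\{a} | ··c··> u2
  u2 = b.0\{a} | ··b··> u3
  u3 = 0\{a} | ∅
Q's transition system — 4 states:
  v0 = c.c.b.0\{a} | ··c··> v1
  v1 = c.b.0\{a} | ··c··> v2
  v2 = b.0\{a} | ··b··> v3
  v3 = 0\{a} | ∅
Coarsest stable partition (strong bisimilarity classes):
  B0 = {u0}
  B1 = {u1, v1}
  B2 = {u2, v2}
  B3 = {u3, v3}
  B4 = {v0}
u0 ∈ B0, v0 ∈ B4 → different blocks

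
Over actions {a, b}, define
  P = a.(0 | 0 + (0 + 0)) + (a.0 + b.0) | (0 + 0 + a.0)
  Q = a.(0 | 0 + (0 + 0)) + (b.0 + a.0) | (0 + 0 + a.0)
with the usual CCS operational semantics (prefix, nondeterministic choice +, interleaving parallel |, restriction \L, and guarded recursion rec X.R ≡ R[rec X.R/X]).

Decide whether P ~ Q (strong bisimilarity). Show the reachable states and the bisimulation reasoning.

P's transition system — 5 states:
  m0 = a.(0 | 0 + (0 + 0)) + (a.0 + b.0) | (0 + 0 + a.0) :: —a→ m1, —a→ m2, —a→ m3, —b→ m2
  m1 = (a.0 + b.0) | 0 :: —a→ m4, —b→ m4
  m2 = 0 | (0 + 0 + a.0) :: —a→ m4
  m3 = 0 | 0 + (0 + 0) :: ·
  m4 = 0 | 0 :: ·
Q's transition system — 5 states:
  n0 = a.(0 | 0 + (0 + 0)) + (b.0 + a.0) | (0 + 0 + a.0) :: —a→ n1, —a→ n2, —a→ n3, —b→ n2
  n1 = (b.0 + a.0) | 0 :: —a→ n4, —b→ n4
  n2 = 0 | (0 + 0 + a.0) :: —a→ n4
  n3 = 0 | 0 + (0 + 0) :: ·
  n4 = 0 | 0 :: ·
Bisimilarity quotient blocks:
  B0 = {m0, n0}
  B1 = {m1, n1}
  B2 = {m3, m4, n3, n4}
  B3 = {m2, n2}
m0 ∈ B0, n0 ∈ B0 → same block

P ~ Q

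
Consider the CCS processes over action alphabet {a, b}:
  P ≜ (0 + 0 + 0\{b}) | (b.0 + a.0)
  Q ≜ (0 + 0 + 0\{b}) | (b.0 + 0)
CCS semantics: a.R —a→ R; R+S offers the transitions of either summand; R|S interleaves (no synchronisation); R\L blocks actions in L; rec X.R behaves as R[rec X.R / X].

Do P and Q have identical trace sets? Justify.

NO — witness ⟨a⟩

LTS(P): 2 reachable states
  p0 = (0 + 0 + 0\{b}) | (b.0 + a.0) | —a→ p1, —b→ p1
  p1 = (0 + 0 + 0\{b}) | 0 | deadlocked
LTS(Q): 2 reachable states
  q0 = (0 + 0 + 0\{b}) | (b.0 + 0) | —b→ q1
  q1 = (0 + 0 + 0\{b}) | 0 | deadlocked
Trace ⟨a⟩ through P, begin at {p0}:
  after a @ step 1: {p1}
  ✓ P
Trace ⟨a⟩ through Q, begin at {q0}:
  after a @ step 1: no successor for Q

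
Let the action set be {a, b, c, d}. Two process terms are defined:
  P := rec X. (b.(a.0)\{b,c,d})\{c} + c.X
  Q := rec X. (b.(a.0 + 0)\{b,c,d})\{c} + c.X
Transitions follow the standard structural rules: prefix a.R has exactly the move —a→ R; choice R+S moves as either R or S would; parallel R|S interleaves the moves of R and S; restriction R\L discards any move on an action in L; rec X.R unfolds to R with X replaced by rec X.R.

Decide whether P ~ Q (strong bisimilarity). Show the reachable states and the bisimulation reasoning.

YES

LTS(P): 3 reachable states
  p0 = rec X. (b.(a.0)\{b,c,d})\{c} + c.X ⊢ =b=> p1, =c=> p0
  p1 = (a.0)\{b,c,d}\{c} ⊢ =a=> p2
  p2 = 0\{b,c,d}\{c} ⊢ stopped
LTS(Q): 3 reachable states
  q0 = rec X. (b.(a.0 + 0)\{b,c,d})\{c} + c.X ⊢ =b=> q1, =c=> q0
  q1 = (a.0 + 0)\{b,c,d}\{c} ⊢ =a=> q2
  q2 = 0\{b,c,d}\{c} ⊢ stopped
Coarsest stable partition (strong bisimilarity classes):
  B0 = {p0, q0}
  B1 = {p1, q1}
  B2 = {p2, q2}
p0 ∈ B0, q0 ∈ B0 → same block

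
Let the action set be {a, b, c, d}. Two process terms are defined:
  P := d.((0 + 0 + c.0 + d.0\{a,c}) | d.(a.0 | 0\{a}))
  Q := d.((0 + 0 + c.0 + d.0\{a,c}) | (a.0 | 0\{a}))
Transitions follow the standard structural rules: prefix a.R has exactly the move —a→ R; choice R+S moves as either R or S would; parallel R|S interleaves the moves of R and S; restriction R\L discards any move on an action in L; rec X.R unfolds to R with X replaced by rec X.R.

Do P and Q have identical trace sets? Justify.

traces(P) ≠ traces(Q) — witness ⟨dcd⟩

P's transition system — 10 states:
  s0 = d.((0 + 0 + c.0 + d.0\{a,c}) | d.(a.0 | 0\{a})) has moves ··d··> s1
  s1 = (0 + 0 + c.0 + d.0\{a,c}) | d.(a.0 | 0\{a}) has moves ··c··> s2, ··d··> s3, ··d··> s4
  s2 = 0 | d.(a.0 | 0\{a}) has moves ··d··> s5
  s3 = (0 + 0 + c.0 + d.0\{a,c}) | (a.0 | 0\{a}) has moves ··a··> s6, ··c··> s5, ··d··> s7
  s4 = 0\{a,c} | d.(a.0 | 0\{a}) has moves ··d··> s7
  s5 = 0 | (a.0 | 0\{a}) has moves ··a··> s8
  s6 = (0 + 0 + c.0 + d.0\{a,c}) | (0 | 0\{a}) has moves ··c··> s8, ··d··> s9
  s7 = 0\{a,c} | (a.0 | 0\{a}) has moves ··a··> s9
  s8 = 0 | (0 | 0\{a}) has moves stopped
  s9 = 0\{a,c} | (0 | 0\{a}) has moves stopped
Q's transition system — 7 states:
  t0 = d.((0 + 0 + c.0 + d.0\{a,c}) | (a.0 | 0\{a})) has moves ··d··> t1
  t1 = (0 + 0 + c.0 + d.0\{a,c}) | (a.0 | 0\{a}) has moves ··a··> t2, ··c··> t3, ··d··> t4
  t2 = (0 + 0 + c.0 + d.0\{a,c}) | (0 | 0\{a}) has moves ··c··> t5, ··d··> t6
  t3 = 0 | (a.0 | 0\{a}) has moves ··a··> t5
  t4 = 0\{a,c} | (a.0 | 0\{a}) has moves ··a··> t6
  t5 = 0 | (0 | 0\{a}) has moves stopped
  t6 = 0\{a,c} | (0 | 0\{a}) has moves stopped
Executing dcd from P (initial set {s0}):
  step 1 (d): {s1}
  step 2 (c): {s2}
  step 3 (d): {s5}
  P completes σ.
Executing dcd from Q (initial set {t0}):
  step 1 (d): {t1}
  step 2 (c): {t3}
  step 3 (d): ∅  — Q cannot continue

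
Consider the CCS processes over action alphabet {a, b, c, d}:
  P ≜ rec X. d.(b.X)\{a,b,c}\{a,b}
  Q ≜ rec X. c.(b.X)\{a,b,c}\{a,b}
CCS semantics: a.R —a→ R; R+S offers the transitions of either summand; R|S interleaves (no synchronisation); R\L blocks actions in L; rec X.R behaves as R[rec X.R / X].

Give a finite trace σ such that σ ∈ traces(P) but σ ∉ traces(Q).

d

Reachable graph of P (2 states):
  m0 = rec X. d.(b.X)\{a,b,c}\{a,b} | —d→ m1
  m1 = (b.(rec X. d.(b.X)\{a,b,c}\{a,b}))\{a,b,c}\{a,b} | ∅
Reachable graph of Q (2 states):
  n0 = rec X. c.(b.X)\{a,b,c}\{a,b} | —c→ n1
  n1 = (b.(rec X. c.(b.X)\{a,b,c}\{a,b}))\{a,b,c}\{a,b} | ∅
Trace ⟨d⟩ through P, begin at {m0}:
  after d @ step 1: {m1}
  P completes σ.
Trace ⟨d⟩ through Q, begin at {n0}:
  after d @ step 1: ∅  — Q cannot continue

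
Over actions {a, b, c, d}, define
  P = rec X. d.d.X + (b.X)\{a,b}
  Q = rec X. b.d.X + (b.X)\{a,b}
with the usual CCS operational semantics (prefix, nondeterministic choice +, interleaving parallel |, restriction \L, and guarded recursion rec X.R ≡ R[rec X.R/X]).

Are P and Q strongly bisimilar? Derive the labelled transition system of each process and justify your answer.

P ≁ Q

Reachable graph of P (2 states):
  s0 = rec X. d.d.X + (b.X)\{a,b} → —d→ s1
  s1 = d.(rec X. d.d.X + (b.X)\{a,b}) → —d→ s0
Reachable graph of Q (2 states):
  t0 = rec X. b.d.X + (b.X)\{a,b} → —b→ t1
  t1 = d.(rec X. b.d.X + (b.X)\{a,b}) → —d→ t0
Partition-refinement fixed point:
  B0 = {s0, s1}
  B1 = {t0}
  B2 = {t1}
s0 ∈ B0, t0 ∈ B1 → different blocks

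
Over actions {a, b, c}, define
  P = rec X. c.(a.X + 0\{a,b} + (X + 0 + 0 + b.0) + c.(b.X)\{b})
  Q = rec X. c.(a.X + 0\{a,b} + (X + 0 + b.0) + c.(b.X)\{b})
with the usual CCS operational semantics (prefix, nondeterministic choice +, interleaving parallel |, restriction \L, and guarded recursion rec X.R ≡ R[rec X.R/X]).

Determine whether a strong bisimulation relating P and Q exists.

P's transition system — 4 states:
  p0 = rec X. c.(a.X + 0\{a,b} + (X + 0 + 0 + b.0) + c.(b.X)\{b}) | ··c··> p1
  p1 = a.(rec X. c.(a.X + 0\{a,b} + (X + 0 + 0 + b.0) + c.(b.X)\{b})) + 0\{a,b} + ((rec X. c.(a.X + 0\{a,b} + (X + 0 + 0 + b.0) + c.(b.X)\{b})) + 0 + 0 + b.0) + c.(b.(rec X. c.(a.X + 0\{a,b} + (X + 0 + 0 + b.0) + c.(b.X)\{b})))\{b} | ··a··> p0, ··b··> p2, ··c··> p1, ··c··> p3
  p2 = 0 | ·
  p3 = (b.(rec X. c.(a.X + 0\{a,b} + (X + 0 + 0 + b.0) + c.(b.X)\{b})))\{b} | ·
Q's transition system — 4 states:
  q0 = rec X. c.(a.X + 0\{a,b} + (X + 0 + b.0) + c.(b.X)\{b}) | ··c··> q1
  q1 = a.(rec X. c.(a.X + 0\{a,b} + (X + 0 + b.0) + c.(b.X)\{b})) + 0\{a,b} + ((rec X. c.(a.X + 0\{a,b} + (X + 0 + b.0) + c.(b.X)\{b})) + 0 + b.0) + c.(b.(rec X. c.(a.X + 0\{a,b} + (X + 0 + b.0) + c.(b.X)\{b})))\{b} | ··a··> q0, ··b··> q2, ··c··> q1, ··c··> q3
  q2 = 0 | ·
  q3 = (b.(rec X. c.(a.X + 0\{a,b} + (X + 0 + b.0) + c.(b.X)\{b})))\{b} | ·
Bisimilarity quotient blocks:
  B0 = {p0, q0}
  B1 = {p1, q1}
  B2 = {p2, p3, q2, q3}
p0 ∈ B0, q0 ∈ B0 → same block

YES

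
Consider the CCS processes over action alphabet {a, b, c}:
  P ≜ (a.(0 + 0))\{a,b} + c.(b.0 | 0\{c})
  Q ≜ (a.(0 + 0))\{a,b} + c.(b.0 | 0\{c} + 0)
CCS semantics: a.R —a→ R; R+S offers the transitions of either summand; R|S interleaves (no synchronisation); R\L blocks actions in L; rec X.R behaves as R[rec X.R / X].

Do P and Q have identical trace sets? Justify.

Reachable graph of P (3 states):
  s0 = (a.(0 + 0))\{a,b} + c.(b.0 | 0\{c}) has moves --c--▸ s1
  s1 = b.0 | 0\{c} has moves --b--▸ s2
  s2 = 0 | 0\{c} has moves (no moves)
Reachable graph of Q (3 states):
  t0 = (a.(0 + 0))\{a,b} + c.(b.0 | 0\{c} + 0) has moves --c--▸ t1
  t1 = b.0 | 0\{c} + 0 has moves --b--▸ t2
  t2 = 0 | 0\{c} has moves (no moves)
Partition-refinement fixed point:
  B0 = {s0, t0}
  B1 = {s1, t1}
  B2 = {s2, t2}
s0 ∈ B0, t0 ∈ B0 → same block
Bisimilar ⇒ trace-equivalent.

YES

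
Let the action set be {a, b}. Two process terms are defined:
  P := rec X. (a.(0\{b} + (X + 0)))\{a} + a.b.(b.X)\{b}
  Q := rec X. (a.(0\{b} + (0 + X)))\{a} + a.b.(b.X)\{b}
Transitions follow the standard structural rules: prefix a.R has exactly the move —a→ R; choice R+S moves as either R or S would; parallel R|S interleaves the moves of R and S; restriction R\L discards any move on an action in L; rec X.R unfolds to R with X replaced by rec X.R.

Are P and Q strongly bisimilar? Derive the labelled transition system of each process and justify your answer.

P's transition system — 3 states:
  u0 = rec X. (a.(0\{b} + (X + 0)))\{a} + a.b.(b.X)\{b} | —a→ u1
  u1 = b.(b.(rec X. (a.(0\{b} + (X + 0)))\{a} + a.b.(b.X)\{b}))\{b} | —b→ u2
  u2 = (b.(rec X. (a.(0\{b} + (X + 0)))\{a} + a.b.(b.X)\{b}))\{b} | ·
Q's transition system — 3 states:
  v0 = rec X. (a.(0\{b} + (0 + X)))\{a} + a.b.(b.X)\{b} | —a→ v1
  v1 = b.(b.(rec X. (a.(0\{b} + (0 + X)))\{a} + a.b.(b.X)\{b}))\{b} | —b→ v2
  v2 = (b.(rec X. (a.(0\{b} + (0 + X)))\{a} + a.b.(b.X)\{b}))\{b} | ·
Partition-refinement fixed point:
  B0 = {u0, v0}
  B1 = {u1, v1}
  B2 = {u2, v2}
u0 ∈ B0, v0 ∈ B0 → same block

bisimilar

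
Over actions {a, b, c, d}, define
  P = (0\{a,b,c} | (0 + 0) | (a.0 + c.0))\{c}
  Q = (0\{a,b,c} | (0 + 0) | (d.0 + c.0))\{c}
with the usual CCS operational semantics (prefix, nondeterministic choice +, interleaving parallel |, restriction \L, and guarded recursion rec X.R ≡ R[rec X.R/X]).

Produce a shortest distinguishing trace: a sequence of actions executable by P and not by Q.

LTS(P): 2 reachable states
  p0 = (0\{a,b,c} | (0 + 0) | (a.0 + c.0))\{c} has moves —a→ p1
  p1 = (0\{a,b,c} | (0 + 0) | 0)\{c} has moves stopped
LTS(Q): 2 reachable states
  q0 = (0\{a,b,c} | (0 + 0) | (d.0 + c.0))\{c} has moves —d→ q1
  q1 = (0\{a,b,c} | (0 + 0) | 0)\{c} has moves stopped
Run σ = ⟨a⟩ on P: start {p0}
  step 1 (a): {p1}
  P completes σ.
Run σ = ⟨a⟩ on Q: start {q0}
  step 1 (a): no successor for Q

a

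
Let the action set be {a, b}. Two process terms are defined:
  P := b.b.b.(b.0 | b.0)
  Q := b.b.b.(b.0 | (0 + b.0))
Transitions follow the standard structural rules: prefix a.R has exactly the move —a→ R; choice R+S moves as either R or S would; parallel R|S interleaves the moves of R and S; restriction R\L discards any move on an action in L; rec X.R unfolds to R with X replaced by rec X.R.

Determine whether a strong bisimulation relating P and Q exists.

Reachable graph of P (7 states):
  p0 = b.b.b.(b.0 | b.0) | =b=> p1
  p1 = b.b.(b.0 | b.0) | =b=> p2
  p2 = b.(b.0 | b.0) | =b=> p3
  p3 = b.0 | b.0 | =b=> p4, =b=> p5
  p4 = 0 | b.0 | =b=> p6
  p5 = b.0 | 0 | =b=> p6
  p6 = 0 | 0 | deadlocked
Reachable graph of Q (7 states):
  q0 = b.b.b.(b.0 | (0 + b.0)) | =b=> q1
  q1 = b.b.(b.0 | (0 + b.0)) | =b=> q2
  q2 = b.(b.0 | (0 + b.0)) | =b=> q3
  q3 = b.0 | (0 + b.0) | =b=> q4, =b=> q5
  q4 = 0 | (0 + b.0) | =b=> q6
  q5 = b.0 | 0 | =b=> q6
  q6 = 0 | 0 | deadlocked
Bisimilarity quotient blocks:
  B0 = {p0, q0}
  B1 = {p1, q1}
  B2 = {p2, q2}
  B3 = {p3, q3}
  B4 = {p4, p5, q4, q5}
  B5 = {p6, q6}
p0 ∈ B0, q0 ∈ B0 → same block

bisimilar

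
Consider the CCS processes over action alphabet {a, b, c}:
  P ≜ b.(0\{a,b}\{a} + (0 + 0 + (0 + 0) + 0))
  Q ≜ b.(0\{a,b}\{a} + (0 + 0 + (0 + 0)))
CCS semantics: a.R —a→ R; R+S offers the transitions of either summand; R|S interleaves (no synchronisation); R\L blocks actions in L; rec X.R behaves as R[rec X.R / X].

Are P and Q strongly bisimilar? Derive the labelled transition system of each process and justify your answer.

LTS(P): 2 reachable states
  s0 = b.(0\{a,b}\{a} + (0 + 0 + (0 + 0) + 0)) :: -b-> s1
  s1 = 0\{a,b}\{a} + (0 + 0 + (0 + 0) + 0) :: ∅
LTS(Q): 2 reachable states
  t0 = b.(0\{a,b}\{a} + (0 + 0 + (0 + 0))) :: -b-> t1
  t1 = 0\{a,b}\{a} + (0 + 0 + (0 + 0)) :: ∅
Partition-refinement fixed point:
  B0 = {s0, t0}
  B1 = {s1, t1}
s0 ∈ B0, t0 ∈ B0 → same block

P ~ Q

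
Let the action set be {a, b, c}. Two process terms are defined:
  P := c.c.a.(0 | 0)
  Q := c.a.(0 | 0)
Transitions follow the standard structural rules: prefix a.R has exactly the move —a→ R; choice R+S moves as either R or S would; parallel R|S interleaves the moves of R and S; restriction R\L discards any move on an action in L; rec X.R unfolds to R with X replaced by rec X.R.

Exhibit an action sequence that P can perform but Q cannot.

LTS(P): 4 reachable states
  u0 = c.c.a.(0 | 0) ⊢ --c--▸ u1
  u1 = c.a.(0 | 0) ⊢ --c--▸ u2
  u2 = a.(0 | 0) ⊢ --a--▸ u3
  u3 = 0 | 0 ⊢ ·
LTS(Q): 3 reachable states
  v0 = c.a.(0 | 0) ⊢ --c--▸ v1
  v1 = a.(0 | 0) ⊢ --a--▸ v2
  v2 = 0 | 0 ⊢ ·
Run σ = ⟨cc⟩ on P: start {u0}
  after c @ step 1: {u1}
  after c @ step 2: {u2}
  ✓ P
Run σ = ⟨cc⟩ on Q: start {v0}
  after c @ step 1: {v1}
  after c @ step 2: ∅  — Q cannot continue

cc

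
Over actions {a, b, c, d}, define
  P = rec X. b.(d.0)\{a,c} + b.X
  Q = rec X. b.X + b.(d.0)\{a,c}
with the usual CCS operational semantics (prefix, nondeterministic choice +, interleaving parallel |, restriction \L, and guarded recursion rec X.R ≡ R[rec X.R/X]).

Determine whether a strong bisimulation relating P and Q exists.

YES

P's transition system — 3 states:
  p0 = rec X. b.(d.0)\{a,c} + b.X has moves --b--▸ p0, --b--▸ p1
  p1 = (d.0)\{a,c} has moves --d--▸ p2
  p2 = 0\{a,c} has moves deadlocked
Q's transition system — 3 states:
  q0 = rec X. b.X + b.(d.0)\{a,c} has moves --b--▸ q0, --b--▸ q1
  q1 = (d.0)\{a,c} has moves --d--▸ q2
  q2 = 0\{a,c} has moves deadlocked
Partition-refinement fixed point:
  B0 = {p0, q0}
  B1 = {p1, q1}
  B2 = {p2, q2}
p0 ∈ B0, q0 ∈ B0 → same block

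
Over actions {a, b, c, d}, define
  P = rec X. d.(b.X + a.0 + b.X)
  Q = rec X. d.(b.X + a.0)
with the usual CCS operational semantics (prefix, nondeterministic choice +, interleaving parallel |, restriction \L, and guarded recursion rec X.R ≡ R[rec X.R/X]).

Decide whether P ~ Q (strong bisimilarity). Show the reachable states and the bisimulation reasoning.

bisimilar

Reachable graph of P (3 states):
  m0 = rec X. d.(b.X + a.0 + b.X) → ··d··> m1
  m1 = b.(rec X. d.(b.X + a.0 + b.X)) + a.0 + b.(rec X. d.(b.X + a.0 + b.X)) → ··a··> m2, ··b··> m0
  m2 = 0 → ·
Reachable graph of Q (3 states):
  n0 = rec X. d.(b.X + a.0) → ··d··> n1
  n1 = b.(rec X. d.(b.X + a.0)) + a.0 → ··a··> n2, ··b··> n0
  n2 = 0 → ·
Bisimilarity quotient blocks:
  B0 = {m0, n0}
  B1 = {m1, n1}
  B2 = {m2, n2}
m0 ∈ B0, n0 ∈ B0 → same block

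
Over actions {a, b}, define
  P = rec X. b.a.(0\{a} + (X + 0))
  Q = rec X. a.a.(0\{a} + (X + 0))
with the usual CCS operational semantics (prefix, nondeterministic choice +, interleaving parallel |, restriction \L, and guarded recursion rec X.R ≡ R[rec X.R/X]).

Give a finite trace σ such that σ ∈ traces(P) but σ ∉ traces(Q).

P's transition system — 3 states:
  m0 = rec X. b.a.(0\{a} + (X + 0)) | --b--▸ m1
  m1 = a.(0\{a} + ((rec X. b.a.(0\{a} + (X + 0))) + 0)) | --a--▸ m2
  m2 = 0\{a} + ((rec X. b.a.(0\{a} + (X + 0))) + 0) | --b--▸ m1
Q's transition system — 3 states:
  n0 = rec X. a.a.(0\{a} + (X + 0)) | --a--▸ n1
  n1 = a.(0\{a} + ((rec X. a.a.(0\{a} + (X + 0))) + 0)) | --a--▸ n2
  n2 = 0\{a} + ((rec X. a.a.(0\{a} + (X + 0))) + 0) | --a--▸ n1
Run σ = ⟨b⟩ on P: start {m0}
  [1] b ⇒ {m1}
  — P admits the full trace.
Run σ = ⟨b⟩ on Q: start {n0}
  [1] b ⇒ ∅  — Q cannot continue

b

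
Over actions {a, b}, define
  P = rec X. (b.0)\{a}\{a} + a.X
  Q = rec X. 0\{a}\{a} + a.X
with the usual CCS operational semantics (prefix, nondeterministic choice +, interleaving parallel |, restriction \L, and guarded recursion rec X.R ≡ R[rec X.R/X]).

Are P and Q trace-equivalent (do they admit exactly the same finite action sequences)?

LTS(P): 2 reachable states
  m0 = rec X. (b.0)\{a}\{a} + a.X ⊢ -a-> m0, -b-> m1
  m1 = 0\{a}\{a} ⊢ deadlocked
LTS(Q): 1 reachable states
  n0 = rec X. 0\{a}\{a} + a.X ⊢ -a-> n0
Executing b from P (initial set {m0}):
  step 1 (b): {m1}
  P completes σ.
Executing b from Q (initial set {n0}):
  step 1 (b): ∅  — Q cannot continue

trace-distinct — witness ⟨b⟩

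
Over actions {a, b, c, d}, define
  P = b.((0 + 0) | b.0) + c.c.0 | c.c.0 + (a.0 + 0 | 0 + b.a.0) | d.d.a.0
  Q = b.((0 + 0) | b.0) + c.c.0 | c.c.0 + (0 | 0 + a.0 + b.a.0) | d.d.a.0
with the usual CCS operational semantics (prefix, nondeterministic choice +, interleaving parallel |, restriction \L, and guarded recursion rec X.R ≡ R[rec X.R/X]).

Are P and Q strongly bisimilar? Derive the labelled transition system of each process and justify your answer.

bisimilar

P's transition system — 21 states:
  m0 = b.((0 + 0) | b.0) + c.c.0 | c.c.0 + (a.0 + 0 | 0 + b.a.0) | d.d.a.0 :: =a=> m1, =b=> m2, =b=> m3, =c=> m4, =c=> m5, =d=> m6
  m1 = 0 | d.d.a.0 :: =d=> m7
  m2 = (0 + 0) | b.0 :: =b=> m8
  m3 = a.0 | d.d.a.0 :: =a=> m1, =d=> m9
  m4 = c.0 | c.c.0 :: =c=> m10, =c=> m11
  m5 = c.c.0 | c.0 :: =c=> m11, =c=> m12
  m6 = (a.0 + 0 | 0 + b.a.0) | d.a.0 :: =a=> m7, =b=> m9, =d=> m13
  m7 = 0 | d.a.0 :: =d=> m14
  m8 = (0 + 0) | 0 :: (no moves)
  m9 = a.0 | d.a.0 :: =a=> m7, =d=> m15
  m10 = 0 | c.c.0 :: =c=> m16
  m11 = c.0 | c.0 :: =c=> m16, =c=> m17
  m12 = c.c.0 | 0 :: =c=> m17
  m13 = (a.0 + 0 | 0 + b.a.0) | a.0 :: =a=> m14, =a=> m18, =b=> m15
  m14 = 0 | a.0 :: =a=> m19
  m15 = a.0 | a.0 :: =a=> m14, =a=> m20
  m16 = 0 | c.0 :: =c=> m19
  m17 = c.0 | 0 :: =c=> m19
  m18 = (a.0 + 0 | 0 + b.a.0) | 0 :: =a=> m19, =b=> m20
  m19 = 0 | 0 :: (no moves)
  m20 = a.0 | 0 :: =a=> m19
Q's transition system — 21 states:
  n0 = b.((0 + 0) | b.0) + c.c.0 | c.c.0 + (0 | 0 + a.0 + b.a.0) | d.d.a.0 :: =a=> n1, =b=> n2, =b=> n3, =c=> n4, =c=> n5, =d=> n6
  n1 = 0 | d.d.a.0 :: =d=> n7
  n2 = (0 + 0) | b.0 :: =b=> n8
  n3 = a.0 | d.d.a.0 :: =a=> n1, =d=> n9
  n4 = c.0 | c.c.0 :: =c=> n10, =c=> n11
  n5 = c.c.0 | c.0 :: =c=> n11, =c=> n12
  n6 = (0 | 0 + a.0 + b.a.0) | d.a.0 :: =a=> n7, =b=> n9, =d=> n13
  n7 = 0 | d.a.0 :: =d=> n14
  n8 = (0 + 0) | 0 :: (no moves)
  n9 = a.0 | d.a.0 :: =a=> n7, =d=> n15
  n10 = 0 | c.c.0 :: =c=> n16
  n11 = c.0 | c.0 :: =c=> n16, =c=> n17
  n12 = c.c.0 | 0 :: =c=> n17
  n13 = (0 | 0 + a.0 + b.a.0) | a.0 :: =a=> n14, =a=> n18, =b=> n15
  n14 = 0 | a.0 :: =a=> n19
  n15 = a.0 | a.0 :: =a=> n14, =a=> n20
  n16 = 0 | c.0 :: =c=> n19
  n17 = c.0 | 0 :: =c=> n19
  n18 = (0 | 0 + a.0 + b.a.0) | 0 :: =a=> n19, =b=> n20
  n19 = 0 | 0 :: (no moves)
  n20 = a.0 | 0 :: =a=> n19
Coarsest stable partition (strong bisimilarity classes):
  B0 = {m0, n0}
  B1 = {m4, m5, n4, n5}
  B2 = {m10, m11, m12, n10, n11, n12}
  B3 = {m16, m17, n16, n17}
  B4 = {m19, m8, n19, n8}
  B5 = {m2, n2}
  B6 = {m1, n1}
  B7 = {m7, n7}
  B8 = {m14, m20, n14, n20}
  B9 = {m6, n6}
  B10 = {m9, n9}
  B11 = {m15, n15}
  B12 = {m13, n13}
  B13 = {m18, n18}
  B14 = {m3, n3}
m0 ∈ B0, n0 ∈ B0 → same block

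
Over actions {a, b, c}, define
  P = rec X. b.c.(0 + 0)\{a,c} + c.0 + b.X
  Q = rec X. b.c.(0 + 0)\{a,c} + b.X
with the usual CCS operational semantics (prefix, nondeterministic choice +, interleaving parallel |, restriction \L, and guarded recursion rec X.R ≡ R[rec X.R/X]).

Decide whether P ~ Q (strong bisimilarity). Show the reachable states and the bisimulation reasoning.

P ≁ Q

Reachable graph of P (4 states):
  m0 = rec X. b.c.(0 + 0)\{a,c} + c.0 + b.X ⊢ =b=> m0, =b=> m1, =c=> m2
  m1 = c.(0 + 0)\{a,c} ⊢ =c=> m3
  m2 = 0 ⊢ deadlocked
  m3 = (0 + 0)\{a,c} ⊢ deadlocked
Reachable graph of Q (3 states):
  n0 = rec X. b.c.(0 + 0)\{a,c} + b.X ⊢ =b=> n0, =b=> n1
  n1 = c.(0 + 0)\{a,c} ⊢ =c=> n2
  n2 = (0 + 0)\{a,c} ⊢ deadlocked
Partition-refinement fixed point:
  B0 = {m0}
  B1 = {m1, n1}
  B2 = {m2, m3, n2}
  B3 = {n0}
m0 ∈ B0, n0 ∈ B3 → different blocks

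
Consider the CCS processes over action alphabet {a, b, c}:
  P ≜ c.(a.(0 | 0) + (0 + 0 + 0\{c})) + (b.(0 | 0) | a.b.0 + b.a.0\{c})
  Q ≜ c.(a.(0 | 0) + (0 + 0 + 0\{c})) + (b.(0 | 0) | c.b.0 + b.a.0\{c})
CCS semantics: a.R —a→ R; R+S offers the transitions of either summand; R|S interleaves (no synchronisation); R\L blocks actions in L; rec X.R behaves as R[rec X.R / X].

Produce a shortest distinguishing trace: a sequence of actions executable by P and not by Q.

a

Reachable graph of P (10 states):
  s0 = c.(a.(0 | 0) + (0 + 0 + 0\{c})) + (b.(0 | 0) | a.b.0 + b.a.0\{c}) | --a--▸ s1, --b--▸ s2, --b--▸ s3, --c--▸ s4
  s1 = b.(0 | 0) | b.0 | --b--▸ s5, --b--▸ s6
  s2 = 0 | 0 | a.b.0 | --a--▸ s5
  s3 = a.0\{c} | --a--▸ s7
  s4 = a.(0 | 0) + (0 + 0 + 0\{c}) | --a--▸ s8
  s5 = 0 | 0 | b.0 | --b--▸ s9
  s6 = b.(0 | 0) | 0 | --b--▸ s9
  s7 = 0\{c} | stopped
  s8 = 0 | 0 | stopped
  s9 = 0 | 0 | 0 | stopped
Reachable graph of Q (10 states):
  t0 = c.(a.(0 | 0) + (0 + 0 + 0\{c})) + (b.(0 | 0) | c.b.0 + b.a.0\{c}) | --b--▸ t1, --b--▸ t2, --c--▸ t3, --c--▸ t4
  t1 = 0 | 0 | c.b.0 | --c--▸ t5
  t2 = a.0\{c} | --a--▸ t6
  t3 = a.(0 | 0) + (0 + 0 + 0\{c}) | --a--▸ t7
  t4 = b.(0 | 0) | b.0 | --b--▸ t5, --b--▸ t8
  t5 = 0 | 0 | b.0 | --b--▸ t9
  t6 = 0\{c} | stopped
  t7 = 0 | 0 | stopped
  t8 = b.(0 | 0) | 0 | --b--▸ t9
  t9 = 0 | 0 | 0 | stopped
Trace ⟨a⟩ through P, begin at {s0}:
  after a @ step 1: {s1}
  P completes σ.
Trace ⟨a⟩ through Q, begin at {t0}:
  after a @ step 1: ∅  — Q cannot continue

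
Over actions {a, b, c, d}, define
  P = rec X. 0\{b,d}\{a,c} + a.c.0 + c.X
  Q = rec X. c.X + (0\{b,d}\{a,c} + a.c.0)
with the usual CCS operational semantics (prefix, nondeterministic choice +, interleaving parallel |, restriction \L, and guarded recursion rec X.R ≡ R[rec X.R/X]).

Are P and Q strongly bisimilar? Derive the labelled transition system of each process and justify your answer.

P ~ Q

LTS(P): 3 reachable states
  m0 = rec X. 0\{b,d}\{a,c} + a.c.0 + c.X → —a→ m1, —c→ m0
  m1 = c.0 → —c→ m2
  m2 = 0 → (no moves)
LTS(Q): 3 reachable states
  n0 = rec X. c.X + (0\{b,d}\{a,c} + a.c.0) → —a→ n1, —c→ n0
  n1 = c.0 → —c→ n2
  n2 = 0 → (no moves)
Partition-refinement fixed point:
  B0 = {m0, n0}
  B1 = {m1, n1}
  B2 = {m2, n2}
m0 ∈ B0, n0 ∈ B0 → same block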